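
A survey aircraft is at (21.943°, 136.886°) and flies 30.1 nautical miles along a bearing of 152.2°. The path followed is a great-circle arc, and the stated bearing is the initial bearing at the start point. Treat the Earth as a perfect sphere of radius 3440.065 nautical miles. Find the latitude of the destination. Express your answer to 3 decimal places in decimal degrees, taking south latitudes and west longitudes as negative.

latitude 21.499°

δ = 30.1/3440.065 = 0.008750 rad (0.5013°).
Start latitude φ₁ = 0.382978 rad; initial bearing θ = 2.656391 rad.
Applying the spherical law of cosines for sides, sin φ₂ = sin φ₁ cos δ + cos φ₁ sin δ cos θ = 0.366491, so φ₂ = 21.499°.
Δλ = atan2( sin θ sin δ cos φ₁ , cos δ − sin φ₁ sin φ₂ ) = atan2(0.003785, 0.863010) = 0.004386 rad = 0.251°.
Hence λ₂ = 136.886° + 0.251° = 137.137°.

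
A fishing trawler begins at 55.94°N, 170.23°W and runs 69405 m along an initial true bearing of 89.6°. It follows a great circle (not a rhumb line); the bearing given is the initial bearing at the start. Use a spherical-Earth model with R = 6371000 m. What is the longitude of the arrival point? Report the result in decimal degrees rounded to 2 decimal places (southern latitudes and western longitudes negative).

longitude -169.12°

Central angle δ = d/R = 0.010894 rad.
With φ₁ = 55.94° = 0.976337 rad and θ = 89.6° = 1.563815 rad:
Destination latitude: φ₂ = arcsin( sin φ₁ cos δ + cos φ₁ sin δ cos θ ) = arcsin(0.828445) = 55.94°.
Δλ = atan2( sin θ sin δ cos φ₁ , cos δ − sin φ₁ sin φ₂ ) = atan2(0.006101, 0.313614) = 0.019451 rad = 1.11°.
Hence λ₂ = -170.23° + 1.11° = -169.12°.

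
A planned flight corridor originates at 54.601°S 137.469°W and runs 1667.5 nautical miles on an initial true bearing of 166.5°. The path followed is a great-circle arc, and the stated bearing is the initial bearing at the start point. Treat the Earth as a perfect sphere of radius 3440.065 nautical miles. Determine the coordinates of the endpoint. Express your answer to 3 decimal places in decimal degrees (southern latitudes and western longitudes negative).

latitude -79.640°, longitude -100.248°

Angular distance δ = d/R = 1667.5 / 3440.065 = 0.484729 rad.
With φ₁ = -54.601° = -0.952967 rad and θ = 166.5° = 2.905973 rad:
Applying the spherical law of cosines for sides, sin φ₂ = sin φ₁ cos δ + cos φ₁ sin δ cos θ = -0.983697, so φ₂ = -79.640°.
Then Δλ = atan2(0.063012, 0.082952) = 0.649626 rad, from sin θ sin δ cos φ₁ over cos δ − sin φ₁ sin φ₂.
λ₂ = λ₁ + Δλ = -100.248°.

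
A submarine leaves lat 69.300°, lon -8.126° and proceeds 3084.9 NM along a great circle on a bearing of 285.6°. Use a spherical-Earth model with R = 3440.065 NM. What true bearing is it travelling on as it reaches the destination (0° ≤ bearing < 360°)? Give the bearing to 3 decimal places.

final bearing 206.884°

Angular distance δ = d/R = 3084.9 / 3440.065 = 0.896756 rad.
Start latitude φ₁ = 1.209513 rad; initial bearing θ = 4.984660 rad.
Destination latitude: φ₂ = arcsin( sin φ₁ cos δ + cos φ₁ sin δ cos θ ) = arcsin(0.658123) = 41.157°.
For the longitude increment, Δλ = atan2( sin θ sin δ cos φ₁, cos δ − sin φ₁ sin φ₂ ) = atan2(-0.265999, 0.008510) = -88.168°.
Hence λ₂ = -8.126° + -88.168° = -96.294°.
The forward bearing on arrival equals the back-azimuth from the destination plus 180°.
Back-azimuth from P₂ (41.157°, -96.294°) to P₁ (69.300°, -8.126°), with Δλ' = λ₁ − λ₂ = 88.168°: atan2( sin Δλ' cos φ₁ , cos φ₂ sin φ₁ − sin φ₂ cos φ₁ cos Δλ' ) = 26.884°.
Final bearing = (26.884° + 180°) mod 360° = 206.884°.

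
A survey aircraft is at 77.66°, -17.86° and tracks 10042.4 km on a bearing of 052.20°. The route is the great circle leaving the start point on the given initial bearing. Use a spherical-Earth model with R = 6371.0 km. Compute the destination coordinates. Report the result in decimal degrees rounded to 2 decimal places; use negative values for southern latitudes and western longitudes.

The arc subtends δ = 10042.4/6371 = 1.576267 rad at the centre.
Converting: φ₁ = 1.355423 rad, θ = 0.911062 rad.
sin φ₂ = sin φ₁ cos δ + cos φ₁ sin δ cos θ = (0.976897)(-0.005471) + (0.213712)(0.999985)(0.612907) = 0.125639
φ₂ = asin(0.125639) = 0.125972 rad = 7.22°.
For the longitude increment, Δλ = atan2( sin θ sin δ cos φ₁, cos δ − sin φ₁ sin φ₂ ) = atan2(0.168863, -0.128208) = 127.21°.
λ₂ = λ₁ + Δλ = 109.35°.

latitude 7.22°, longitude 109.35°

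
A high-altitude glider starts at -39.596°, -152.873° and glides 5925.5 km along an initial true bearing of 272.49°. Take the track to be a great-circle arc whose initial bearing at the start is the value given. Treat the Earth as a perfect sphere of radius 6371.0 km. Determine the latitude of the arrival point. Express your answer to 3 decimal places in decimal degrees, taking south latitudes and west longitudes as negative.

The arc subtends δ = 5925.5/6371 = 0.930074 rad at the centre.
Converting: φ₁ = -0.691081 rad, θ = 4.755848 rad.
sin φ₂ = sin φ₁ cos δ + cos φ₁ sin δ cos θ = (-0.637370)(0.597775) + (0.770558)(0.801664)(0.043445) = -0.354167
φ₂ = asin(-0.354167) = -0.362023 rad = -20.742°.
Then Δλ = atan2(-0.617145, 0.372040) = -1.028291 rad, from sin θ sin δ cos φ₁ over cos δ − sin φ₁ sin φ₂.
λ₂ = -152.873° + -58.917° = -211.790°, normalized to (−180°, 180°] → 148.210°.

latitude -20.742°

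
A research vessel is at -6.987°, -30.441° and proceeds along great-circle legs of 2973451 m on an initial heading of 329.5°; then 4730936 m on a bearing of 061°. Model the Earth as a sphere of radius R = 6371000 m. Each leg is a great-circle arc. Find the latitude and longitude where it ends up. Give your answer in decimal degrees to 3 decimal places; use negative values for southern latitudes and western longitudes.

latitude 31.235°, longitude -0.425°

Apply the spherical direct solution leg by leg, carrying full precision between legs.
Leg 1: from (-6.987°, -30.441°), δ = 2973451/6371000 = 0.466717 rad, θ = 329.5° → φ = 16.032°, λ = -44.187°.
Leg 2: from (16.032°, -44.187°), δ = 4730936/6371000 = 0.742574 rad, θ = 61° → φ = 31.235°, λ = -0.425°.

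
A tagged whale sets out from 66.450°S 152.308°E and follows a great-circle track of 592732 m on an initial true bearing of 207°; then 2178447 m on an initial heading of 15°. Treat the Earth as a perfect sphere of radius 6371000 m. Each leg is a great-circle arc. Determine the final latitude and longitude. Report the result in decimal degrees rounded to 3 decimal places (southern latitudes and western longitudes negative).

latitude -51.804°, longitude 152.912°

Apply the spherical direct solution leg by leg, carrying full precision between legs.
Leg 1: from (-66.450°, 152.308°), δ = 592732/6371000 = 0.093036 rad, θ = 207° → φ = -71.053°, λ = 144.844°.
Leg 2: from (-71.053°, 144.844°), δ = 2178447/6371000 = 0.341932 rad, θ = 15° → φ = -51.804°, λ = 152.912°.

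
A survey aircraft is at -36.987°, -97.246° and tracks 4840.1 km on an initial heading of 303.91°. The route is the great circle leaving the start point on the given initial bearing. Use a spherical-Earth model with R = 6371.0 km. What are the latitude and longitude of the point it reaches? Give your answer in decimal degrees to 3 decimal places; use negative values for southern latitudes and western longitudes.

δ = 4840.1/6371 = 0.759708 rad (43.5281°).
Start latitude φ₁ = -0.645545 rad; initial bearing θ = 5.304230 rad.
sin φ₂ = sin φ₁ cos δ + cos φ₁ sin δ cos θ = (-0.601634)(0.725037) + (0.798772)(0.688710)(0.557890) = -0.129299
φ₂ = asin(-0.129299) = -0.129662 rad = -7.429°.
Δλ = atan2( sin θ sin δ cos φ₁ , cos δ − sin φ₁ sin φ₂ ) = atan2(-0.456555, 0.647246) = -0.614328 rad = -35.198°.
Hence λ₂ = -97.246° + -35.198° = -132.444°.

latitude -7.429°, longitude -132.444°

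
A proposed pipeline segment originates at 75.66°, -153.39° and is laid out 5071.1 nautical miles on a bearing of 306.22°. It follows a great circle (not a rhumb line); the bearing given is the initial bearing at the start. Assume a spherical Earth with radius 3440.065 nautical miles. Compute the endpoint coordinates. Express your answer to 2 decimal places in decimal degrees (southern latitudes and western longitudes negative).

The arc subtends δ = 5071.1/3440.065 = 1.474129 rad at the centre.
With φ₁ = 75.66° = 1.320516 rad and θ = 306.22° = 5.344547 rad:
Applying the spherical law of cosines for sides, sin φ₂ = sin φ₁ cos δ + cos φ₁ sin δ cos θ = 0.239175, so φ₂ = 13.84°.
Then Δλ = atan2(-0.198880, -0.135206) = -2.167861 rad, from sin θ sin δ cos φ₁ over cos δ − sin φ₁ sin φ₂.
λ₂ = -153.39° + -124.21° = -277.60°, normalized to (−180°, 180°] → 82.40°.

latitude 13.84°, longitude 82.40°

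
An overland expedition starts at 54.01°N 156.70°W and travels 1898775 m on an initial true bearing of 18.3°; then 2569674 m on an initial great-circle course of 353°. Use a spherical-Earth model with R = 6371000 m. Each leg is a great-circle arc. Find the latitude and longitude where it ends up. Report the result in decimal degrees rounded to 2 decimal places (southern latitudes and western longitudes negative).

latitude 86.25°, longitude 85.69°

Apply the spherical direct solution leg by leg, carrying full precision between legs.
Leg 1: from (54.01°, -156.70°), δ = 1898775/6371000 = 0.298034 rad, θ = 18.3° → φ = 69.60°, λ = -141.36°.
Leg 2: from (69.60°, -141.36°), δ = 2569674/6371000 = 0.403339 rad, θ = 353° → φ = 86.25°, λ = 85.69°.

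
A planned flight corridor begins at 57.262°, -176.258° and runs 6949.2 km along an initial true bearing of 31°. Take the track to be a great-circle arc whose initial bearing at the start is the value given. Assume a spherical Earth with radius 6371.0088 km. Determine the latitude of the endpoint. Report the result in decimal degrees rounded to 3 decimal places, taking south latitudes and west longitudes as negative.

Angular distance δ = d/R = 6949.2 / 6371.0088 = 1.090753 rad.
With φ₁ = 57.262° = 0.999410 rad and θ = 31° = 0.541052 rad:
Applying the spherical law of cosines for sides, sin φ₂ = sin φ₁ cos δ + cos φ₁ sin δ cos θ = 0.799620, so φ₂ = 53.094°.
For the longitude increment, Δλ = atan2( sin θ sin δ cos φ₁, cos δ − sin φ₁ sin φ₂ ) = atan2(0.247051, -0.210785) = 130.471°.
λ₂ = λ₁ + Δλ = -45.787°.

latitude 53.094°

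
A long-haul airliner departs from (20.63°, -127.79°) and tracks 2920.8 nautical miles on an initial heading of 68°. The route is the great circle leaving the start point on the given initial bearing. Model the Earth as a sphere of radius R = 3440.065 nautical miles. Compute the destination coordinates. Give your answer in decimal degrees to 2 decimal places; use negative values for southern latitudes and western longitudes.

δ = 2920.8/3440.065 = 0.849054 rad (48.6472°).
With φ₁ = 20.63° = 0.360061 rad and θ = 68° = 1.186824 rad:
Applying the spherical law of cosines for sides, sin φ₂ = sin φ₁ cos δ + cos φ₁ sin δ cos θ = 0.495952, so φ₂ = 29.73°.
For the longitude increment, Δλ = atan2( sin θ sin δ cos φ₁, cos δ − sin φ₁ sin φ₂ ) = atan2(0.651365, 0.485954) = 53.28°.
λ₂ = -127.79° + 53.28° = -74.51°.

latitude 29.73°, longitude -74.51°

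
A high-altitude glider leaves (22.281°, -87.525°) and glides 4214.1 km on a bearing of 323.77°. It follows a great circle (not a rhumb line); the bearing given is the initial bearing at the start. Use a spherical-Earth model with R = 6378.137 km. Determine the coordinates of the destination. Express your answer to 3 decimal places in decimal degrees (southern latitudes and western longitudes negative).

latitude 49.238°, longitude -121.270°

Central angle δ = d/R = 0.660710 rad.
Converting: φ₁ = 0.388877 rad, θ = 5.650853 rad.
Destination latitude: φ₂ = arcsin( sin φ₁ cos δ + cos φ₁ sin δ cos θ ) = arcsin(0.757423) = 49.238°.
For the longitude increment, Δλ = atan2( sin θ sin δ cos φ₁, cos δ − sin φ₁ sin φ₂ ) = atan2(-0.335620, 0.502380) = -33.745°.
Hence λ₂ = -87.525° + -33.745° = -121.270°.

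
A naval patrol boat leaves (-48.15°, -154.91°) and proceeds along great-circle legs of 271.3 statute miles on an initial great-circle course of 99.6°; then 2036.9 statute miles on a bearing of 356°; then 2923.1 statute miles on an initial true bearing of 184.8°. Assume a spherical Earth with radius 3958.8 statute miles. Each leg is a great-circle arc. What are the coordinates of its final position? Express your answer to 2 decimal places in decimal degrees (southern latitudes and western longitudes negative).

Apply the spherical direct solution leg by leg, carrying full precision between legs.
Leg 1: from (-48.15°, -154.91°), δ = 271.3/3958.8 = 0.068531 rad, θ = 99.6° → φ = -48.66°, λ = -149.04°.
Leg 2: from (-48.66°, -149.04°), δ = 2036.9/3958.8 = 0.514525 rad, θ = 356° → φ = -19.22°, λ = -151.13°.
Leg 3: from (-19.22°, -151.13°), δ = 2923.1/3958.8 = 0.738380 rad, θ = 184.8° → φ = -61.26°, λ = -157.85°.

latitude -61.26°, longitude -157.85°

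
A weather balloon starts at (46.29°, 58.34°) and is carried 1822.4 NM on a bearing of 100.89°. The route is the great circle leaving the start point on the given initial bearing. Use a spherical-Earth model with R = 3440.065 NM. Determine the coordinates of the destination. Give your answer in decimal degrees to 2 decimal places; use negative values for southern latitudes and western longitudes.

Central angle δ = d/R = 0.529757 rad.
With φ₁ = 46.29° = 0.807913 rad and θ = 100.89° = 1.760863 rad:
Destination latitude: φ₂ = arcsin( sin φ₁ cos δ + cos φ₁ sin δ cos θ ) = arcsin(0.557797) = 33.90°.
For the longitude increment, Δλ = atan2( sin θ sin δ cos φ₁, cos δ − sin φ₁ sin φ₂ ) = atan2(0.342895, 0.459728) = 36.72°.
λ₂ = λ₁ + Δλ = 95.06°.

latitude 33.90°, longitude 95.06°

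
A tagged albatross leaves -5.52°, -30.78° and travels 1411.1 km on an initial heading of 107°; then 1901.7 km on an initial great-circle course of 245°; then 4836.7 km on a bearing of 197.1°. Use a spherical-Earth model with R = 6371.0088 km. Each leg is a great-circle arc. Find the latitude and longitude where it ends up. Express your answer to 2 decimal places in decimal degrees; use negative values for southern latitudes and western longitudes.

Apply the spherical direct solution leg by leg, carrying full precision between legs.
Leg 1: from (-5.52°, -30.78°), δ = 1411.1/6371.0088 = 0.221488 rad, θ = 107° → φ = -9.08°, λ = -18.50°.
Leg 2: from (-9.08°, -18.50°), δ = 1901.7/6371.0088 = 0.298493 rad, θ = 245° → φ = -15.87°, λ = -34.58°.
Leg 3: from (-15.87°, -34.58°), δ = 4836.7/6371.0088 = 0.759173 rad, θ = 197.1° → φ = -56.22°, λ = -55.93°.

latitude -56.22°, longitude -55.93°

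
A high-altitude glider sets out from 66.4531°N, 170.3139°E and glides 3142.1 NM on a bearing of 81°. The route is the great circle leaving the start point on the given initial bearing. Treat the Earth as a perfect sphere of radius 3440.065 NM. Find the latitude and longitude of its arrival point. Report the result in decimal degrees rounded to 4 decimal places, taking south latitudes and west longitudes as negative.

latitude 37.5648°, longitude -109.1697°

Angular distance δ = d/R = 3142.1 / 3440.065 = 0.913384 rad.
Start latitude φ₁ = 1.159825 rad; initial bearing θ = 1.413717 rad.
Destination latitude: φ₂ = arcsin( sin φ₁ cos δ + cos φ₁ sin δ cos θ ) = arcsin(0.609659) = 37.5648°.
For the longitude increment, Δλ = atan2( sin θ sin δ cos φ₁, cos δ − sin φ₁ sin φ₂ ) = atan2(0.312341, 0.052176) = 80.5164°.
λ₂ = 170.3139° + 80.5164° = 250.8303°, normalized to (−180°, 180°] → -109.1697°.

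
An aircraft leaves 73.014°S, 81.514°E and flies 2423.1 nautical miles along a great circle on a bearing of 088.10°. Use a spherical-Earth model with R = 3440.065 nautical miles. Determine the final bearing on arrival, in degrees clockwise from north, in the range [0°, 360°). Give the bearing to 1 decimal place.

δ = 2423.1/3440.065 = 0.704376 rad (40.3578°).
Converting: φ₁ = -1.274335 rad, θ = 1.537635 rad.
Applying the spherical law of cosines for sides, sin φ₂ = sin φ₁ cos δ + cos φ₁ sin δ cos θ = -0.722501, so φ₂ = -46.261°.
Δλ = atan2( sin θ sin δ cos φ₁ , cos δ − sin φ₁ sin φ₂ ) = atan2(0.189072, 0.071033) = 1.211422 rad = 69.409°.
λ₂ = 81.514° + 69.409° = 150.923°.
The forward bearing on arrival equals the back-azimuth from the destination plus 180°.
Back-azimuth from P₂ (-46.3°, 150.9°) to P₁ (-73.0°, 81.5°), with Δλ' = λ₁ − λ₂ = -69.4°: atan2( sin Δλ' cos φ₁ , cos φ₂ sin φ₁ − sin φ₂ cos φ₁ cos Δλ' ) = 205.0°.
Final bearing = (205.0° + 180°) mod 360° = 25.0°.

final bearing 25.0°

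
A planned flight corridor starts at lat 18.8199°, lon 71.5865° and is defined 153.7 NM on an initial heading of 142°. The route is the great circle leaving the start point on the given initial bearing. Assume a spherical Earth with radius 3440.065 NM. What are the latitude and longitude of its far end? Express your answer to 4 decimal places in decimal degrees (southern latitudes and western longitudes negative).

latitude 16.7956°, longitude 73.2325°

Central angle δ = d/R = 0.044679 rad.
With φ₁ = 18.8199° = 0.328469 rad and θ = 142° = 2.478368 rad:
Destination latitude: φ₂ = arcsin( sin φ₁ cos δ + cos φ₁ sin δ cos θ ) = arcsin(0.288958) = 16.7956°.
For the longitude increment, Δλ = atan2( sin θ sin δ cos φ₁, cos δ − sin φ₁ sin φ₂ ) = atan2(0.026028, 0.905786) = 1.6460°.
λ₂ = λ₁ + Δλ = 73.2325°.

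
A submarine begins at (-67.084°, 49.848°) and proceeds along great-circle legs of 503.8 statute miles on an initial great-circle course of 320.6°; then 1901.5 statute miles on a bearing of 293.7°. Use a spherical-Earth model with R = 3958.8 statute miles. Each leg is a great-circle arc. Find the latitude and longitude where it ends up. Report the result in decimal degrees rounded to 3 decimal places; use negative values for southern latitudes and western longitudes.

Apply the spherical direct solution leg by leg, carrying full precision between legs.
Leg 1: from (-67.084°, 49.848°), δ = 503.8/3958.8 = 0.127261 rad, θ = 320.6° → φ = -61.097°, λ = 40.253°.
Leg 2: from (-61.097°, 40.253°), δ = 1901.5/3958.8 = 0.480322 rad, θ = 293.7° → φ = -43.363°, λ = 4.665°.

latitude -43.363°, longitude 4.665°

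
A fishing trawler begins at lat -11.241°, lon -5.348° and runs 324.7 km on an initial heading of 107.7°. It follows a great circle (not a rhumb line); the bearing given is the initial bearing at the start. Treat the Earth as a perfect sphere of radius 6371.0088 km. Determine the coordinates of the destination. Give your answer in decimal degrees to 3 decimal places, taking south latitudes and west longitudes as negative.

latitude -12.115°, longitude -2.503°

δ = 324.7/6371.0088 = 0.050965 rad (2.9201°).
With φ₁ = -11.241° = -0.196192 rad and θ = 107.7° = 1.879720 rad:
sin φ₂ = sin φ₁ cos δ + cos φ₁ sin δ cos θ = (-0.194936)(0.998702) + (0.980816)(0.050943)(-0.304033) = -0.209874
φ₂ = asin(-0.209874) = -0.211447 rad = -12.115°.
Then Δλ = atan2(0.047601, 0.957789) = 0.049658 rad, from sin θ sin δ cos φ₁ over cos δ − sin φ₁ sin φ₂.
Hence λ₂ = -5.348° + 2.845° = -2.503°.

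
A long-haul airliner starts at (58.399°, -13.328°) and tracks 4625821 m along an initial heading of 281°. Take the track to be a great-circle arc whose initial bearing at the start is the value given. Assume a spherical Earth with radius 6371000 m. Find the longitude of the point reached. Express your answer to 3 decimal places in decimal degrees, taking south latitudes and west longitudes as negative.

longitude -79.787°

The arc subtends δ = 4625821/6371000 = 0.726075 rad at the centre.
Start latitude φ₁ = 1.019255 rad; initial bearing θ = 4.904375 rad.
Destination latitude: φ₂ = arcsin( sin φ₁ cos δ + cos φ₁ sin δ cos θ ) = arcsin(0.703286) = 44.691°.
Δλ = atan2( sin θ sin δ cos φ₁ , cos δ − sin φ₁ sin φ₂ ) = atan2(-0.341513, 0.148785) = -1.159928 rad = -66.459°.
λ₂ = λ₁ + Δλ = -79.787°.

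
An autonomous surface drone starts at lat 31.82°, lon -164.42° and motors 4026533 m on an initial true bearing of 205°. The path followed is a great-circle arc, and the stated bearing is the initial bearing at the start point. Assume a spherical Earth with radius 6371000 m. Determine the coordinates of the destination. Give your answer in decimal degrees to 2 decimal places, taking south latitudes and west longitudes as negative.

latitude -1.69°, longitude -178.88°

δ = 4026533/6371000 = 0.632010 rad (36.2115°).
Start latitude φ₁ = 0.555364 rad; initial bearing θ = 3.577925 rad.
Applying the spherical law of cosines for sides, sin φ₂ = sin φ₁ cos δ + cos φ₁ sin δ cos θ = -0.029539, so φ₂ = -1.69°.
Δλ = atan2( sin θ sin δ cos φ₁ , cos δ − sin φ₁ sin φ₂ ) = atan2(-0.212146, 0.822417) = -0.252451 rad = -14.46°.
Hence λ₂ = -164.42° + -14.46° = -178.88°.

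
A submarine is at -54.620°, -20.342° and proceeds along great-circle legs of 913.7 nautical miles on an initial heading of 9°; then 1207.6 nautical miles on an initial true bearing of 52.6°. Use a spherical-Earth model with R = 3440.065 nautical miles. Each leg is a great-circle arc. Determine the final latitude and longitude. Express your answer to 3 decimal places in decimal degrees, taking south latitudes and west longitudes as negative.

Apply the spherical direct solution leg by leg, carrying full precision between legs.
Leg 1: from (-54.620°, -20.342°), δ = 913.7/3440.065 = 0.265605 rad, θ = 9° → φ = -39.541°, λ = -17.290°.
Leg 2: from (-39.541°, -17.290°), δ = 1207.6/3440.065 = 0.351040 rad, θ = 52.6° → φ = -25.896°, λ = 0.389°.

latitude -25.896°, longitude 0.389°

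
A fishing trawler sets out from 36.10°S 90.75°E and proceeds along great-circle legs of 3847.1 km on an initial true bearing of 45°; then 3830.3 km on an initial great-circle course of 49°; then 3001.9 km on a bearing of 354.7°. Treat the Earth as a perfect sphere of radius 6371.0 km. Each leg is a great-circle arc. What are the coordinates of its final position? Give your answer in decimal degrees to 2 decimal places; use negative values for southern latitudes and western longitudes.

Apply the spherical direct solution leg by leg, carrying full precision between legs.
Leg 1: from (-36.10°, 90.75°), δ = 3847.1/6371 = 0.603846 rad, θ = 45° → φ = -9.24°, λ = 114.75°.
Leg 2: from (-9.24°, 114.75°), δ = 3830.3/6371 = 0.601209 rad, θ = 49° → φ = 13.52°, λ = 140.80°.
Leg 3: from (13.52°, 140.80°), δ = 3001.9/6371 = 0.471182 rad, θ = 354.7° → φ = 40.38°, λ = 137.64°.

latitude 40.38°, longitude 137.64°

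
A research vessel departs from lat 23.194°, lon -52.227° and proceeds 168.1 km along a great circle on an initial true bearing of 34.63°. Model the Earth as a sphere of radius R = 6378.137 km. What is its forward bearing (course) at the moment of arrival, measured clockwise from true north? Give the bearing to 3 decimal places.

Angular distance δ = d/R = 168.1 / 6378.137 = 0.026356 rad.
With φ₁ = 23.194° = 0.404812 rad and θ = 34.63° = 0.604408 rad:
Applying the spherical law of cosines for sides, sin φ₂ = sin φ₁ cos δ + cos φ₁ sin δ cos θ = 0.413640, so φ₂ = 24.434°.
Δλ = atan2( sin θ sin δ cos φ₁ , cos δ − sin φ₁ sin φ₂ ) = atan2(0.013765, 0.836742) = 0.016449 rad = 0.942°.
λ₂ = λ₁ + Δλ = -51.285°.
The forward bearing on arrival equals the back-azimuth from the destination plus 180°.
Back-azimuth from P₂ (24.434°, -51.285°) to P₁ (23.194°, -52.227°), with Δλ' = λ₁ − λ₂ = -0.942°: atan2( sin Δλ' cos φ₁ , cos φ₂ sin φ₁ − sin φ₂ cos φ₁ cos Δλ' ) = 215.011°.
Final bearing = (215.011° + 180°) mod 360° = 35.011°.

final bearing 35.011°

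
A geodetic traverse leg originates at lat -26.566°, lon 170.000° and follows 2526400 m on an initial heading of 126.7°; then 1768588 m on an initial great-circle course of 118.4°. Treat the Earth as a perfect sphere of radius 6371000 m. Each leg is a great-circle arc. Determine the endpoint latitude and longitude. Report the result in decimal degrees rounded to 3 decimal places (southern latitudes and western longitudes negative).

latitude -44.239°, longitude -147.116°

Apply the spherical direct solution leg by leg, carrying full precision between legs.
Leg 1: from (-26.566°, 170.000°), δ = 2526400/6371000 = 0.396547 rad, θ = 126.7° → φ = -38.241°, λ = -166.779°.
Leg 2: from (-38.241°, -166.779°), δ = 1768588/6371000 = 0.277600 rad, θ = 118.4° → φ = -44.239°, λ = -147.116°.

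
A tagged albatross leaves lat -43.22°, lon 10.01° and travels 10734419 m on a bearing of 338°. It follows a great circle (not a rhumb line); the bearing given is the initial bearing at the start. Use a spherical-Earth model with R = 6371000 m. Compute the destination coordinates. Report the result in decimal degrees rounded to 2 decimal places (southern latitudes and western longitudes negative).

Angular distance δ = d/R = 10734419 / 6371000 = 1.684888 rad.
Converting: φ₁ = -0.754331 rad, θ = 5.899213 rad.
sin φ₂ = sin φ₁ cos δ + cos φ₁ sin δ cos θ = (-0.684802)(-0.113844) + (0.728730)(0.993499)(0.927184) = 0.749234
φ₂ = asin(0.749234) = 0.846905 rad = 48.52°.
Δλ = atan2( sin θ sin δ cos φ₁ , cos δ − sin φ₁ sin φ₂ ) = atan2(-0.271212, 0.399233) = -0.596721 rad = -34.19°.
λ₂ = 10.01° + -34.19° = -24.18°.

latitude 48.52°, longitude -24.18°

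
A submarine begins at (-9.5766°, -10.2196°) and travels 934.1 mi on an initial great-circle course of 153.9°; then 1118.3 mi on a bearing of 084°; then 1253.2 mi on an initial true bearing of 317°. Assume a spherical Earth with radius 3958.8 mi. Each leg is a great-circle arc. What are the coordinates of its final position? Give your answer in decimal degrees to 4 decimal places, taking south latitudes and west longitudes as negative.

Apply the spherical direct solution leg by leg, carrying full precision between legs.
Leg 1: from (-9.5766°, -10.2196°), δ = 934.1/3958.8 = 0.235955 rad, θ = 153.9° → φ = -21.6394°, λ = -3.8672°.
Leg 2: from (-21.6394°, -3.8672°), δ = 1118.3/3958.8 = 0.282485 rad, θ = 84° → φ = -19.0908°, λ = 13.1914°.
Leg 3: from (-19.0908°, 13.1914°), δ = 1253.2/3958.8 = 0.316561 rad, θ = 317° → φ = -5.4896°, λ = 0.8765°.

latitude -5.4896°, longitude 0.8765°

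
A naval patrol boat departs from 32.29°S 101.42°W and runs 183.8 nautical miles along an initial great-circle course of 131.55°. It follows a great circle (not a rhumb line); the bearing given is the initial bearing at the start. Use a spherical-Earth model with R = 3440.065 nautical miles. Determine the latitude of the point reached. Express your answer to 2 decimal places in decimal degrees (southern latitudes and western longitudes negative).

latitude -34.29°

δ = 183.8/3440.065 = 0.053429 rad (3.0613°).
With φ₁ = -32.29° = -0.563567 rad and θ = 131.55° = 2.295981 rad:
sin φ₂ = sin φ₁ cos δ + cos φ₁ sin δ cos θ = (-0.534205)(0.998573) + (0.845355)(0.053404)(-0.663273) = -0.563386
φ₂ = asin(-0.563386) = -0.598479 rad = -34.29°.
For the longitude increment, Δλ = atan2( sin θ sin δ cos φ₁, cos δ − sin φ₁ sin φ₂ ) = atan2(0.033786, 0.697609) = 2.77°.
Hence λ₂ = -101.42° + 2.77° = -98.65°.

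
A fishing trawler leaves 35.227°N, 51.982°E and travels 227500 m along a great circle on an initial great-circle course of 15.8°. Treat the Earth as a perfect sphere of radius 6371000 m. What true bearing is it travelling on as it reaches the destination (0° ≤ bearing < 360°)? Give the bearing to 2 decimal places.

Angular distance δ = d/R = 227500 / 6371000 = 0.035709 rad.
With φ₁ = 35.227° = 0.614827 rad and θ = 15.8° = 0.275762 rad:
sin φ₂ = sin φ₁ cos δ + cos φ₁ sin δ cos θ = (0.576817)(0.999363) + (0.816873)(0.035701)(0.962218) = 0.604511
φ₂ = asin(0.604511) = 0.649152 rad = 37.194°.
Δλ = atan2( sin θ sin δ cos φ₁ , cos δ − sin φ₁ sin φ₂ ) = atan2(0.007941, 0.650670) = 0.012203 rad = 0.699°.
Hence λ₂ = 51.982° + 0.699° = 52.681°.
The forward bearing on arrival equals the back-azimuth from the destination plus 180°.
Back-azimuth from P₂ (37.19°, 52.68°) to P₁ (35.23°, 51.98°), with Δλ' = λ₁ − λ₂ = -0.70°: atan2( sin Δλ' cos φ₁ , cos φ₂ sin φ₁ − sin φ₂ cos φ₁ cos Δλ' ) = 196.21°.
Final bearing = (196.21° + 180°) mod 360° = 16.21°.

final bearing 16.21°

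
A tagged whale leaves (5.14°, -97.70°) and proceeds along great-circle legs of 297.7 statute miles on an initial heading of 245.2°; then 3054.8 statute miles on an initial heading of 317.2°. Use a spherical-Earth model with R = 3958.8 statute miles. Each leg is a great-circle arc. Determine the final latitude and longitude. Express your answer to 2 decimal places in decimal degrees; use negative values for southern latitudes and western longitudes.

Apply the spherical direct solution leg by leg, carrying full precision between legs.
Leg 1: from (5.14°, -97.70°), δ = 297.7/3958.8 = 0.075200 rad, θ = 245.2° → φ = 3.32°, λ = -101.62°.
Leg 2: from (3.32°, -101.62°), δ = 3054.8/3958.8 = 0.771648 rad, θ = 317.2° → φ = 33.53°, λ = -136.25°.

latitude 33.53°, longitude -136.25°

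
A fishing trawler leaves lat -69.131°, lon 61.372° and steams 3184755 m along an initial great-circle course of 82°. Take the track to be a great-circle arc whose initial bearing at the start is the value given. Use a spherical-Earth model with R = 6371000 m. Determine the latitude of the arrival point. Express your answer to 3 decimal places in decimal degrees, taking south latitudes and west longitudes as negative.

latitude -52.778°

Angular distance δ = d/R = 3184755 / 6371000 = 0.499883 rad.
With φ₁ = -69.131° = -1.206564 rad and θ = 82° = 1.431170 rad:
sin φ₂ = sin φ₁ cos δ + cos φ₁ sin δ cos θ = (-0.934397)(0.877639) + (0.356232)(0.479323)(0.139173) = -0.796299
φ₂ = asin(-0.796299) = -0.921153 rad = -52.778°.
Then Δλ = atan2(0.169089, 0.133579) = 0.902188 rad, from sin θ sin δ cos φ₁ over cos δ − sin φ₁ sin φ₂.
λ₂ = 61.372° + 51.692° = 113.064°.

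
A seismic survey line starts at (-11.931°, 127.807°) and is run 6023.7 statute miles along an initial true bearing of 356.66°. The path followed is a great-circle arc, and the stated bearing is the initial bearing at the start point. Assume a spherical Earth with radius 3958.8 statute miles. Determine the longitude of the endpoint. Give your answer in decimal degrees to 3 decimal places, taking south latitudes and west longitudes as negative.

The arc subtends δ = 6023.7/3958.8 = 1.521597 rad at the centre.
Converting: φ₁ = -0.208235 rad, θ = 6.224891 rad.
sin φ₂ = sin φ₁ cos δ + cos φ₁ sin δ cos θ = (-0.206734)(0.049179) + (0.978397)(0.998790)(0.998301) = 0.965387
φ₂ = asin(0.965387) = 1.306921 rad = 74.881°.
For the longitude increment, Δλ = atan2( sin θ sin δ cos φ₁, cos δ − sin φ₁ sin φ₂ ) = atan2(-0.056933, 0.248757) = -12.891°.
Hence λ₂ = 127.807° + -12.891° = 114.916°.

longitude 114.916°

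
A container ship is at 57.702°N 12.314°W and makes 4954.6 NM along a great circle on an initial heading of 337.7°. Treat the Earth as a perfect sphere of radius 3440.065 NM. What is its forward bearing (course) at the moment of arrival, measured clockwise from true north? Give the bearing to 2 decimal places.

The arc subtends δ = 4954.6/3440.065 = 1.440263 rad at the centre.
Converting: φ₁ = 1.007090 rad, θ = 5.893977 rad.
Destination latitude: φ₂ = arcsin( sin φ₁ cos δ + cos φ₁ sin δ cos θ ) = arcsin(0.600179) = 36.883°.
Then Δλ = atan2(-0.201027, -0.377157) = -2.651890 rad, from sin θ sin δ cos φ₁ over cos δ − sin φ₁ sin φ₂.
λ₂ = λ₁ + Δλ = -164.256°.
The forward bearing on arrival equals the back-azimuth from the destination plus 180°.
Back-azimuth from P₂ (36.88°, -164.26°) to P₁ (57.70°, -12.31°), with Δλ' = λ₁ − λ₂ = 151.94°: atan2( sin Δλ' cos φ₁ , cos φ₂ sin φ₁ − sin φ₂ cos φ₁ cos Δλ' ) = 14.68°.
Final bearing = (14.68° + 180°) mod 360° = 194.68°.

final bearing 194.68°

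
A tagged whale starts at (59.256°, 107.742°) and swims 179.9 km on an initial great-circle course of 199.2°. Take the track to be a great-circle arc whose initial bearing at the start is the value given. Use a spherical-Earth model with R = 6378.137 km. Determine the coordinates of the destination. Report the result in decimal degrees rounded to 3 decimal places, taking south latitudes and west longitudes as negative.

latitude 57.726°, longitude 106.747°

Central angle δ = d/R = 0.028206 rad.
Converting: φ₁ = 1.034212 rad, θ = 3.476696 rad.
Applying the spherical law of cosines for sides, sin φ₂ = sin φ₁ cos δ + cos φ₁ sin δ cos θ = 0.845503, so φ₂ = 57.726°.
Then Δλ = atan2(-0.004741, 0.272926) = -0.017370 rad, from sin θ sin δ cos φ₁ over cos δ − sin φ₁ sin φ₂.
λ₂ = λ₁ + Δλ = 106.747°.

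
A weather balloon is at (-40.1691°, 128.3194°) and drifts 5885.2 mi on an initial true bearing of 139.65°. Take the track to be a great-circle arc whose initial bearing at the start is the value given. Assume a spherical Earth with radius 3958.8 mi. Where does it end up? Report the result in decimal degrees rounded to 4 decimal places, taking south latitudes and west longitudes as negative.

latitude -39.3854°, longitude -108.2687°

The arc subtends δ = 5885.2/3958.8 = 1.486612 rad at the centre.
Converting: φ₁ = -0.701083 rad, θ = 2.437352 rad.
Applying the spherical law of cosines for sides, sin φ₂ = sin φ₁ cos δ + cos φ₁ sin δ cos θ = -0.634533, so φ₂ = -39.3854°.
For the longitude increment, Δλ = atan2( sin θ sin δ cos φ₁, cos δ − sin φ₁ sin φ₂ ) = atan2(0.492997, -0.325218) = 123.4119°.
λ₂ = 128.3194° + 123.4119° = 251.7313°, normalized to (−180°, 180°] → -108.2687°.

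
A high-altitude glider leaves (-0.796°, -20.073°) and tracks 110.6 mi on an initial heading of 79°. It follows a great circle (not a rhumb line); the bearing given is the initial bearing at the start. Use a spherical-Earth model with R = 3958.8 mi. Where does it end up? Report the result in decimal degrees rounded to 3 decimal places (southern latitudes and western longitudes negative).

Angular distance δ = d/R = 110.6 / 3958.8 = 0.027938 rad.
With φ₁ = -0.796° = -0.013893 rad and θ = 79° = 1.378810 rad:
sin φ₂ = sin φ₁ cos δ + cos φ₁ sin δ cos θ = (-0.013892)(0.999610) + (0.999903)(0.027934)(0.190809) = -0.008557
φ₂ = asin(-0.008557) = -0.008557 rad = -0.490°.
Δλ = atan2( sin θ sin δ cos φ₁ , cos δ − sin φ₁ sin φ₂ ) = atan2(0.027418, 0.999491) = 0.027425 rad = 1.571°.
λ₂ = λ₁ + Δλ = -18.502°.

latitude -0.490°, longitude -18.502°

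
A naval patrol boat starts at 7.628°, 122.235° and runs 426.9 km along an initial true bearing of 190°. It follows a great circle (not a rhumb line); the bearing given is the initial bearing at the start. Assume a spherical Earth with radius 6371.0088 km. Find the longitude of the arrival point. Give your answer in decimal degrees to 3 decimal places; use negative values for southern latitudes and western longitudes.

The arc subtends δ = 426.9/6371.0088 = 0.067007 rad at the centre.
With φ₁ = 7.628° = 0.133134 rad and θ = 190° = 3.316126 rad:
sin φ₂ = sin φ₁ cos δ + cos φ₁ sin δ cos θ = (0.132741)(0.997756) + (0.991151)(0.066957)(-0.984808) = 0.067087
φ₂ = asin(0.067087) = 0.067138 rad = 3.847°.
For the longitude increment, Δλ = atan2( sin θ sin δ cos φ₁, cos δ − sin φ₁ sin φ₂ ) = atan2(-0.011524, 0.988851) = -0.668°.
λ₂ = λ₁ + Δλ = 121.567°.

longitude 121.567°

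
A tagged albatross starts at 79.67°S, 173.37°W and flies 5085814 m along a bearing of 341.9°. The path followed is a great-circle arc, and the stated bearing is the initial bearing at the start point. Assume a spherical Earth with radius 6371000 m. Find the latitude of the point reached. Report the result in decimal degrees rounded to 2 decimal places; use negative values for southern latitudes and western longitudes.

Central angle δ = d/R = 0.798276 rad.
With φ₁ = -79.67° = -1.390504 rad and θ = 341.9° = 5.967281 rad:
Destination latitude: φ₂ = arcsin( sin φ₁ cos δ + cos φ₁ sin δ cos θ ) = arcsin(-0.564566) = -34.37°.
For the longitude increment, Δλ = atan2( sin θ sin δ cos φ₁, cos δ − sin φ₁ sin φ₂ ) = atan2(-0.039897, 0.142528) = -15.64°.
λ₂ = -173.37° + -15.64° = -189.01°, normalized to (−180°, 180°] → 170.99°.

latitude -34.37°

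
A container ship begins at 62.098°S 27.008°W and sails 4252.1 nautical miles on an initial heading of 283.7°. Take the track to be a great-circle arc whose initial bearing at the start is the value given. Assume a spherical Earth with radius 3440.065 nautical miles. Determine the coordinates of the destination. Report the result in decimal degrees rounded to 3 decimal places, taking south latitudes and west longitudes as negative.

latitude -10.699°, longitude -96.052°

The arc subtends δ = 4252.1/3440.065 = 1.236052 rad at the centre.
Start latitude φ₁ = -1.083815 rad; initial bearing θ = 4.951499 rad.
sin φ₂ = sin φ₁ cos δ + cos φ₁ sin δ cos θ = (-0.883749)(0.328527) + (0.467961)(0.944494)(0.236838) = -0.185657
φ₂ = asin(-0.185657) = -0.186740 rad = -10.699°.
Δλ = atan2( sin θ sin δ cos φ₁ , cos δ − sin φ₁ sin φ₂ ) = atan2(-0.429411, 0.164453) = -1.205053 rad = -69.044°.
Hence λ₂ = -27.008° + -69.044° = -96.052°.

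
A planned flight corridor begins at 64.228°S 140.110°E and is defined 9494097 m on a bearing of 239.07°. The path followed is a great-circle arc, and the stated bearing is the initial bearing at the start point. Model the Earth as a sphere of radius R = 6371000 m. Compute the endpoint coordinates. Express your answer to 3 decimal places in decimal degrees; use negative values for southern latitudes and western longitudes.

latitude -17.172°, longitude 23.606°

Angular distance δ = d/R = 9494097 / 6371000 = 1.490205 rad.
With φ₁ = -64.228° = -1.120990 rad and θ = 239.07° = 4.172559 rad:
Destination latitude: φ₂ = arcsin( sin φ₁ cos δ + cos φ₁ sin δ cos θ ) = arcsin(-0.295249) = -17.172°.
Δλ = atan2( sin θ sin δ cos φ₁ , cos δ − sin φ₁ sin φ₂ ) = atan2(-0.371751, -0.185377) = -2.033371 rad = -116.504°.
Hence λ₂ = 140.110° + -116.504° = 23.606°.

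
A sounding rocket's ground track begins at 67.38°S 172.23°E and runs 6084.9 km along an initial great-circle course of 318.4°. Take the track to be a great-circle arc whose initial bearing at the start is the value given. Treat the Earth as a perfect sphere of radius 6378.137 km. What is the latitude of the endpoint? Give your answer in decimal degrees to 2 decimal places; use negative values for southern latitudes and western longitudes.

δ = 6084.9/6378.137 = 0.954025 rad (54.6616°).
Start latitude φ₁ = -1.176003 rad; initial bearing θ = 5.557128 rad.
Applying the spherical law of cosines for sides, sin φ₂ = sin φ₁ cos δ + cos φ₁ sin δ cos θ = -0.299288, so φ₂ = -17.41°.
Then Δλ = atan2(-0.208308, 0.302139) = -0.603607 rad, from sin θ sin δ cos φ₁ over cos δ − sin φ₁ sin φ₂.
λ₂ = λ₁ + Δλ = 137.65°.

latitude -17.41°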